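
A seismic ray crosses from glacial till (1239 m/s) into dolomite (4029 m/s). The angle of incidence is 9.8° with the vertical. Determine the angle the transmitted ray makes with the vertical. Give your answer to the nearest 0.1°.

sin θ₁/V₁ = sin θ₂/V₂ ⇒ sin θ₂ = 4029·sin 9.8°/1239 = 4029·0.1702/1239 = 0.5535.
θ₂ = arcsin 0.5535 = 33.61° from the normal.

33.6°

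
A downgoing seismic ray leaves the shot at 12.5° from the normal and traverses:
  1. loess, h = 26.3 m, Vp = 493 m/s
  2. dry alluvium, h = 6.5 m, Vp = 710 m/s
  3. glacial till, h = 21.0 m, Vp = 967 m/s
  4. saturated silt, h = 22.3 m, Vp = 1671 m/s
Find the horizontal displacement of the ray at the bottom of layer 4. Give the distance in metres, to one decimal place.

Apply Snell's law at each interface; in layer i the horizontal offset is hᵢ·tan θᵢ.
Layer 1: θ = 12.50°; offset = 26.3·tan 12.50° = 5.831 m.
Layer 2: sin θ = 710·sin 12.5°/493 = 0.3117, θ = 18.16°; offset = 6.5·tan 18.16° = 2.132 m.
Layer 3: sin θ = 967·sin 12.5°/493 = 0.4245, θ = 25.12°; offset = 21.0·tan 25.12° = 9.847 m.
Layer 4: sin θ = 1671·sin 12.5°/493 = 0.7336, θ = 47.19°; offset = 22.3·tan 47.19° = 24.073 m.
Summing the layer offsets gives 41.883 m.

41.9 m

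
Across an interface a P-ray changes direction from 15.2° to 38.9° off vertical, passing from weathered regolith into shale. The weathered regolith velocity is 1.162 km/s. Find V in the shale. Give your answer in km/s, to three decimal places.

sin 15.2° = 0.2622; sin 38.9° = 0.6280.
V₂ = V₁·(sin θ₂/sin θ₁) = 1.162·(0.6280/0.2622) = 2.783 km/s.

2.783 km/s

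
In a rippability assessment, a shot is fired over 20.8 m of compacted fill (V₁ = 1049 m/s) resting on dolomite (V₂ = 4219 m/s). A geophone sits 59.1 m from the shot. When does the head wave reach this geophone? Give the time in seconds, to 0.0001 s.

t = x/V₂ + 2h·√(V₂²−V₁²)/(V₁V₂).
√(V₂²−V₁²) = √(4219²−1049²) = 4086.5 m/s; delay term = 2·20.8·4086.5/(1049·4219) = 0.03841 s.
t = 59.1/4219 + 0.03841 = 0.05242 s.

0.0524 s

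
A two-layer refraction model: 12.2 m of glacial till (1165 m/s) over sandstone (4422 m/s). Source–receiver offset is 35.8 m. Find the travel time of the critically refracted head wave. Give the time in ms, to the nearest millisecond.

28 ms

θ_c = arcsin(V₁/V₂) = arcsin(1165/4422) = 15.28°, cos θ_c = 0.9647.
Intercept time tᵢ = 2h cos θ_c / V₁ = 2·12.2·0.9647/1165 = 0.02020 s.
t = x/V₂ + tᵢ = 35.8/4422 + 0.02020 = 0.02830 s.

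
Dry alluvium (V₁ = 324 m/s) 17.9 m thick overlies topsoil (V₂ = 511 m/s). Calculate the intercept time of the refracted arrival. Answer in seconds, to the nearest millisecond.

0.085 s

θ_c = arcsin(V₁/V₂) = arcsin(324/511) = 39.35°; cos θ_c = 0.7733.
tᵢ = 2h·cos θ_c / V₁ = 2·17.9·0.7733 / 324 = 0.08544 s.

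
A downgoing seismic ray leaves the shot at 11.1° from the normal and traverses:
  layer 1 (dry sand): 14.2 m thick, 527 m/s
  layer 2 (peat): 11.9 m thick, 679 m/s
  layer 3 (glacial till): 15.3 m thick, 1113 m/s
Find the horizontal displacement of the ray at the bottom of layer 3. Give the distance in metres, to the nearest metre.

Ray parameter p = sin 11.1° / 527 m/s = 3.6532e-04 s/m.
Layer 1: θ = 11.10°; offset = 14.2·tan 11.10° = 2.786 m.
Layer 2: sin θ = p·679 = 0.2481 → θ = 14.36°; offset = 11.9·tan 14.36° = 3.047 m.
Layer 3: sin θ = p·1113 = 0.4066 → θ = 23.99°; offset = 15.3·tan 23.99° = 6.809 m.
Total horizontal offset = 12.642 m.

13 m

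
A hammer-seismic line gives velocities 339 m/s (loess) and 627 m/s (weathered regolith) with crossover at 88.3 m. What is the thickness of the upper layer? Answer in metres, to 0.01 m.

24.11 m

x_cross = 2h·√((V₂+V₁)/(V₂−V₁)) → h = x_cross / (2·√((V₂+V₁)/(V₂−V₁))).
√((V₂+V₁)/(V₂−V₁)) = √((627+339)/(627−339)) = 1.8314.
h = 88.3 / (2·1.8314) = 24.11 m.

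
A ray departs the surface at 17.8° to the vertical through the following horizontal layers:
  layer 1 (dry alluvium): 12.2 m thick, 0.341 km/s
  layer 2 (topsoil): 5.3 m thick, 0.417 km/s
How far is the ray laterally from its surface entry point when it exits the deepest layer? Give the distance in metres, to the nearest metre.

6 m

p = sin θ₁/V₁ = sin 17.8°/0.341 = 8.9647e-01 s/km is conserved through the stack.
Layer 1: θ = 17.80°; offset = 12.2·tan 17.80° = 3.917 m.
Layer 2: sin θ = p·0.417 = 0.3738 → θ = 21.95°; offset = 5.3·tan 21.95° = 2.136 m.
Σ offsets = 6.053 m.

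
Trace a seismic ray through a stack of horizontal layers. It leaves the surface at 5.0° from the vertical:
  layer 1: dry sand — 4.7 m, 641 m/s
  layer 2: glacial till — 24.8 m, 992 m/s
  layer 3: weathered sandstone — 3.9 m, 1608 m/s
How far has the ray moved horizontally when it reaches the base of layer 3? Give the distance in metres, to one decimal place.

4.7 m

Ray parameter p = sin 5.0° / 641 m/s = 1.3597e-04 s/m.
Layer 1: θ = 5.00°; offset = 4.7·tan 5.00° = 0.411 m.
Layer 2: sin θ = p·992 = 0.1349 → θ = 7.75°; offset = 24.8·tan 7.75° = 3.376 m.
Layer 3: sin θ = p·1608 = 0.2186 → θ = 12.63°; offset = 3.9·tan 12.63° = 0.874 m.
Total horizontal offset = 4.661 m.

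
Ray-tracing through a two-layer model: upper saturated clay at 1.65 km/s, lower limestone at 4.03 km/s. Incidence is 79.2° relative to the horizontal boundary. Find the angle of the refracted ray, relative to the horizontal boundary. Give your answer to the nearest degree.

Convert to the normal: θ₁ = 90° − 79.2° = 10.8°.
Snell's law: sin θ₂ = (V₂/V₁)·sin θ₁ = (4.03/1.65)·sin 10.8° = 0.4577.
θ₂ = arcsin 0.4577 = 27.24° from the normal.
From the interface: 90° − 27.24° = 62.76°.

63°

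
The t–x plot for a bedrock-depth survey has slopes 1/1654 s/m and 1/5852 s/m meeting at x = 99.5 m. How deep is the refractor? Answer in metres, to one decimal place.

x_cross = 2h·√((V₂+V₁)/(V₂−V₁)) → h = x_cross / (2·√((V₂+V₁)/(V₂−V₁))).
√((V₂+V₁)/(V₂−V₁)) = √((5852+1654)/(5852−1654)) = 1.3372.
h = 99.5 / (2·1.3372) = 37.21 m.

37.2 m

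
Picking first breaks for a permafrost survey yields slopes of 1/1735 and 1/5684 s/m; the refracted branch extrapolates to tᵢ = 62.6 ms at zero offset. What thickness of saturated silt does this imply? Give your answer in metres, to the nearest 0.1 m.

57.0 m

h = tᵢ·V₁·V₂ / (2·√(V₂²−V₁²)).
√(V₂²−V₁²) = √(5684² − 1735²) = 5412.7 m/s.
h = 0.0626 s × 1735 × 5684 / (2 × 5412.7) = 57.03 m.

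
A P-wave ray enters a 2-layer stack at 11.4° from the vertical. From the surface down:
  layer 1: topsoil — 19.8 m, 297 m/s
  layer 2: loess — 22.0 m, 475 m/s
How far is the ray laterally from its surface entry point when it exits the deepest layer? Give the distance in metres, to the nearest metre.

Apply Snell's law at each interface; in layer i the horizontal offset is hᵢ·tan θᵢ.
Layer 1: θ = 11.40°; offset = 19.8·tan 11.40° = 3.992 m.
Layer 2: sin θ = 475·sin 11.4°/297 = 0.3161, θ = 18.43°; offset = 22.0·tan 18.43° = 7.331 m.
Σ offsets = 11.323 m.

11 m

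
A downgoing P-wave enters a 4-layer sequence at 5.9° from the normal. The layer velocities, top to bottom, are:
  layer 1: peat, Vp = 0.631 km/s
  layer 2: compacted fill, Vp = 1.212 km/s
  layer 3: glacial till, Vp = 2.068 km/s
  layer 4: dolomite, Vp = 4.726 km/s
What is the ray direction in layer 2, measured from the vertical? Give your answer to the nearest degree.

Snell's law across each interface conserves sin θ / V, so sin θ_2 = V_2·sin θ₁/V₁.
sin θ_2 = 1.212 × sin 5.9° / 0.631 = 0.1974.
θ_2 = 11.39° from the vertical.

11°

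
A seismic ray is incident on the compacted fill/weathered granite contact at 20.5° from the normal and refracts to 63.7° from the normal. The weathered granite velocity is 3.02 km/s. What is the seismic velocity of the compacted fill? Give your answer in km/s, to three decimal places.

sin 20.5° = 0.3502; sin 63.7° = 0.8965.
V₁ = V₂·(sin θ₁/sin θ₂) = 3.02·(0.3502/0.8965) = 1.180 km/s.

1.180 km/s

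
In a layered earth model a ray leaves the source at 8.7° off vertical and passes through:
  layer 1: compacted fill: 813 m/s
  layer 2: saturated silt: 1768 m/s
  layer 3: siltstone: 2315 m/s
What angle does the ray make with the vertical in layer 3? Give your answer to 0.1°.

Snell's law across each interface conserves sin θ / V, so sin θ_3 = V_3·sin θ₁/V₁.
sin θ_3 = 2315 × sin 8.7° / 813 = 0.4307.
θ_3 = 25.51° from the vertical.

25.5°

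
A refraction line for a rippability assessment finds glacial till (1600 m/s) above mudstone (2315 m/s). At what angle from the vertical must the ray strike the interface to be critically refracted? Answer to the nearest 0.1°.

43.7°

At critical incidence the refracted ray runs along the interface (θ₂ = 90°), so sin θ_c = V₁/V₂.
θ_c = arcsin(1600/2315) = arcsin 0.6911 = 43.72°.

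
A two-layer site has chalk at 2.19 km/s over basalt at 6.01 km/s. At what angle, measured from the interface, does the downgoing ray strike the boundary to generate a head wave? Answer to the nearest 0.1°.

68.6°

Critical incidence: sin θ_c = V₁/V₂ = 2.19/6.01 = 0.3644.
θ_c = arcsin 0.3644 = 21.37°.
Measured from the interface: 90° − 21.37° = 68.63°.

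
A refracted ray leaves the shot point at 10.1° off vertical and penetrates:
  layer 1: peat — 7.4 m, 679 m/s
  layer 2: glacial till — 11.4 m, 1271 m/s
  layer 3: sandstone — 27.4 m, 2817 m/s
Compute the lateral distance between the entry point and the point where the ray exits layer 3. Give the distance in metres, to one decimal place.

Apply Snell's law at each interface; in layer i the horizontal offset is hᵢ·tan θᵢ.
Layer 1: θ = 10.10°; offset = 7.4·tan 10.10° = 1.318 m.
Layer 2: sin θ = 1271·sin 10.1°/679 = 0.3283, θ = 19.16°; offset = 11.4·tan 19.16° = 3.962 m.
Layer 3: sin θ = 2817·sin 10.1°/679 = 0.7276, θ = 46.68°; offset = 27.4·tan 46.68° = 29.057 m.
Total horizontal offset = 34.337 m.

34.3 m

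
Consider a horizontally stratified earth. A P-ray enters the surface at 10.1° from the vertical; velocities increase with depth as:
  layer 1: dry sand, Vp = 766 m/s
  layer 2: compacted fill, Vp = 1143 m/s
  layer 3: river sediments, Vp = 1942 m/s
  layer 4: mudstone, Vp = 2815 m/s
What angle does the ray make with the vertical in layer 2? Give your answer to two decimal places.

15.17°

Ray parameter p = sin 10.1° / 766 = 2.2894e-04 s/m.
sin θ_2 = p·V_2 = 2.2894e-04 × 1143 = 0.2617.
θ_2 = arcsin 0.2617 = 15.17°.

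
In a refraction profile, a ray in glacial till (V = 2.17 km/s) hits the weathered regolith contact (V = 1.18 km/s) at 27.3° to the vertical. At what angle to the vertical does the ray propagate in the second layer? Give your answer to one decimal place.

Snell's law: sin θ₂ = (V₂/V₁)·sin θ₁ = (1.18/2.17)·sin 27.3° = 0.2494.
θ₂ = sin⁻¹(0.2494) = 14.44° (from vertical).

14.4°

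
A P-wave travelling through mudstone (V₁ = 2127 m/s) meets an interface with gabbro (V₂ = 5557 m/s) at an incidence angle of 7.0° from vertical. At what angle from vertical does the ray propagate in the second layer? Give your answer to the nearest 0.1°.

18.6°

sin θ₁/V₁ = sin θ₂/V₂ ⇒ sin θ₂ = 5557·sin 7.0°/2127 = 5557·0.1219/2127 = 0.3184.
θ₂ = sin⁻¹(0.3184) = 18.57° (from vertical).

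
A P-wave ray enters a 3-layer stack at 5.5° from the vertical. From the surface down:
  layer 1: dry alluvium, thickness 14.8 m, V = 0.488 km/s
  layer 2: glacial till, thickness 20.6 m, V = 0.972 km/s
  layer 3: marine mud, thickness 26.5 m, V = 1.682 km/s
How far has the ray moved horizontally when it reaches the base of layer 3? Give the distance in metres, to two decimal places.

14.71 m

Apply Snell's law at each interface; in layer i the horizontal offset is hᵢ·tan θᵢ.
Layer 1: θ = 5.50°; offset = 14.8·tan 5.50° = 1.4251 m.
Layer 2: sin θ = 0.972·sin 5.5°/0.488 = 0.1909, θ = 11.01°; offset = 20.6·tan 11.01° = 4.0063 m.
Layer 3: sin θ = 1.682·sin 5.5°/0.488 = 0.3304, θ = 19.29°; offset = 26.5·tan 19.29° = 9.2751 m.
Summing the layer offsets gives 14.7065 m.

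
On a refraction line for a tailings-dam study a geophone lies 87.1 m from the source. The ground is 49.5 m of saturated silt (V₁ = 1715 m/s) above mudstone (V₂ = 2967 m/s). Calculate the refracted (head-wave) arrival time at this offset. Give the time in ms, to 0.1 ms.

t = x/V₂ + 2h·√(V₂²−V₁²)/(V₁V₂).
√(V₂²−V₁²) = √(2967²−1715²) = 2421.1 m/s; delay term = 2·49.5·2421.1/(1715·2967) = 0.04711 s.
t = 87.1/2967 + 0.04711 = 0.07646 s.

76.5 ms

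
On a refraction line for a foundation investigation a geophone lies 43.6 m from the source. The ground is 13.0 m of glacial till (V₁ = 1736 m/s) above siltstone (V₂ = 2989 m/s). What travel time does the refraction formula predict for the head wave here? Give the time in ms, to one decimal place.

θ_c = arcsin(V₁/V₂) = arcsin(1736/2989) = 35.51°, cos θ_c = 0.8140.
Intercept time tᵢ = 2h cos θ_c / V₁ = 2·13.0·0.8140/1736 = 0.01219 s.
t = x/V₂ + tᵢ = 43.6/2989 + 0.01219 = 0.02678 s.

26.8 ms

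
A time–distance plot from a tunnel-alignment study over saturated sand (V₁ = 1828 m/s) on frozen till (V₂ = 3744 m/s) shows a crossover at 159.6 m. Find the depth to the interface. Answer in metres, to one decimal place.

h = (x_cross/2)·√((V₂−V₁)/(V₂+V₁)).
(V₂−V₁)/(V₂+V₁) = (3744−1828)/(3744+1828) = 0.3439; √ = 0.5864.
h = (159.6/2)·0.5864 = 46.79 m.

46.8 m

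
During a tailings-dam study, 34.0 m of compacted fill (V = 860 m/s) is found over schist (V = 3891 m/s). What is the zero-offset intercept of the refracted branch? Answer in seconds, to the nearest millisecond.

tᵢ = 2h·√(V₂²−V₁²)/(V₁V₂).
√(V₂²−V₁²) = √(3891²−860²) = 3794.8 m/s.
tᵢ = 2·34.0·3794.8/(860·3891) = 0.07711 s.

0.077 s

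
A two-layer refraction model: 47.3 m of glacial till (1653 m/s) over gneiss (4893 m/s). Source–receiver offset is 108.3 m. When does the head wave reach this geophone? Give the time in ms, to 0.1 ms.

76.0 ms

t = x/V₂ + 2h·√(V₂²−V₁²)/(V₁V₂).
√(V₂²−V₁²) = √(4893²−1653²) = 4605.3 m/s; delay term = 2·47.3·4605.3/(1653·4893) = 0.05386 s.
t = 108.3/4893 + 0.05386 = 0.07600 s.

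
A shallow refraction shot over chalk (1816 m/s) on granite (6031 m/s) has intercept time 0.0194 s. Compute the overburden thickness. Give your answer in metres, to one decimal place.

18.5 m

h = tᵢ·V₁·V₂ / (2·√(V₂²−V₁²)).
√(V₂²−V₁²) = √(6031² − 1816²) = 5751.1 m/s.
h = 0.0194 s × 1816 × 6031 / (2 × 5751.1) = 18.47 m.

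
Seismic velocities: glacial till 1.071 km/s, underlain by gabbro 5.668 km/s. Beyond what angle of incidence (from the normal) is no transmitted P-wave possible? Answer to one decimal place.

Critical incidence: sin θ_c = V₁/V₂ = 1.071/5.668 = 0.1890.
θ_c = arcsin 0.1890 = 10.89°.

10.9°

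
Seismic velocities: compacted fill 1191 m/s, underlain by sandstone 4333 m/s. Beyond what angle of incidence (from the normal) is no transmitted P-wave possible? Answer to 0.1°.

At critical incidence the refracted ray runs along the interface (θ₂ = 90°), so sin θ_c = V₁/V₂.
θ_c = arcsin(1191/4333) = arcsin 0.2749 = 15.95°.

16.0°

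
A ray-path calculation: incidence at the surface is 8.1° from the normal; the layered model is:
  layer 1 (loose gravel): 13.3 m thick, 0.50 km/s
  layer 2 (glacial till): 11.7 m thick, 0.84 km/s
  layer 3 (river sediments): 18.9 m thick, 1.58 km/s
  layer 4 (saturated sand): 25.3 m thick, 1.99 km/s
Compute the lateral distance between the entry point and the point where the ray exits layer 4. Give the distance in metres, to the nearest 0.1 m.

31.3 m

Apply Snell's law at each interface; in layer i the horizontal offset is hᵢ·tan θᵢ.
Layer 1: θ = 8.10°; offset = 13.3·tan 8.10° = 1.893 m.
Layer 2: sin θ = 0.84·sin 8.1°/0.50 = 0.2367, θ = 13.69°; offset = 11.7·tan 13.69° = 2.851 m.
Layer 3: sin θ = 1.58·sin 8.1°/0.50 = 0.4452, θ = 26.44°; offset = 18.9·tan 26.44° = 9.398 m.
Layer 4: sin θ = 1.99·sin 8.1°/0.50 = 0.5608, θ = 34.11°; offset = 25.3·tan 34.11° = 17.136 m.
Summing the layer offsets gives 31.278 m.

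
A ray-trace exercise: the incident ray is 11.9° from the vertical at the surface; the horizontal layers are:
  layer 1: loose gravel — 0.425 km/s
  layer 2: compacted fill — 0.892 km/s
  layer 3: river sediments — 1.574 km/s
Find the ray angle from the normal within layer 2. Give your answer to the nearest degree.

Ray parameter p = sin 11.9° / 0.425 = 4.8519e-01 s/km.
sin θ_2 = p·V_2 = 4.8519e-01 × 0.892 = 0.4328.
θ_2 = arcsin 0.4328 = 25.64°.

26°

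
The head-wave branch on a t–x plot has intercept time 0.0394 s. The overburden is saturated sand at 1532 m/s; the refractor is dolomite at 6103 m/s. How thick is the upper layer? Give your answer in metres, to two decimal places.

θ_c = arcsin(1532/6103) = 14.54°; cos θ_c = 0.9680.
tᵢ = 2h cos θ_c/V₁ ⇒ h = tᵢ·V₁/(2 cos θ_c) = 0.0394·1532/(2·0.9680) = 31.18 m.

31.18 m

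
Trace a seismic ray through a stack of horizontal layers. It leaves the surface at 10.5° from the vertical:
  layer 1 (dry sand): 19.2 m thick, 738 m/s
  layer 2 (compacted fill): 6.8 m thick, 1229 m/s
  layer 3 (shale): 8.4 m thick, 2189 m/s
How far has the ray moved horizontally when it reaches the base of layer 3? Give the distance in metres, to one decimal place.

p = sin θ₁/V₁ = sin 10.5°/738 = 2.4693e-04 s/m is conserved through the stack.
Layer 1: θ = 10.50°; offset = 19.2·tan 10.50° = 3.559 m.
Layer 2: sin θ = p·1229 = 0.3035 → θ = 17.67°; offset = 6.8·tan 17.67° = 2.166 m.
Layer 3: sin θ = p·2189 = 0.5405 → θ = 32.72°; offset = 8.4·tan 32.72° = 5.397 m.
Total horizontal offset = 11.121 m.

11.1 m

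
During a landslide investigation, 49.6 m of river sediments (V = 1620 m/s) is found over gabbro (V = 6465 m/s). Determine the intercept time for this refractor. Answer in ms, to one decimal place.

tᵢ = 2h·√(V₂²−V₁²)/(V₁V₂).
√(V₂²−V₁²) = √(6465²−1620²) = 6258.7 m/s.
tᵢ = 2·49.6·6258.7/(1620·6465) = 0.05928 s.

59.3 ms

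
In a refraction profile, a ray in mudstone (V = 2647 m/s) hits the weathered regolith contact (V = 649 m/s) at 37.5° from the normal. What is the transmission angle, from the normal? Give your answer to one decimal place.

8.6°

Snell's law: sin θ₂ = (V₂/V₁)·sin θ₁ = (649/2647)·sin 37.5° = 0.1493.
θ₂ = arcsin 0.1493 = 8.58° from the normal.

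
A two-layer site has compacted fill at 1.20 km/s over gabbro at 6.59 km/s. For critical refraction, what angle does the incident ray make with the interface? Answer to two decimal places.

79.51°

At critical incidence the refracted ray runs along the interface (θ₂ = 90°), so sin θ_c = V₁/V₂.
θ_c = arcsin(1.20/6.59) = arcsin 0.1821 = 10.49°.
Measured from the interface: 90° − 10.49° = 79.51°.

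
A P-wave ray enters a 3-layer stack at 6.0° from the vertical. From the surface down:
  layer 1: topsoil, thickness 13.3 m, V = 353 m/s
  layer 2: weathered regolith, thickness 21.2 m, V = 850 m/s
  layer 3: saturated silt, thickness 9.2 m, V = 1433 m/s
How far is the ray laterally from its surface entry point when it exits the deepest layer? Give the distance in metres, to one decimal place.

Ray parameter p = sin 6.0° / 353 m/s = 2.9611e-04 s/m.
Layer 1: θ = 6.00°; offset = 13.3·tan 6.00° = 1.398 m.
Layer 2: sin θ = p·850 = 0.2517 → θ = 14.58°; offset = 21.2·tan 14.58° = 5.513 m.
Layer 3: sin θ = p·1433 = 0.4243 → θ = 25.11°; offset = 9.2·tan 25.11° = 4.311 m.
Summing the layer offsets gives 11.223 m.

11.2 m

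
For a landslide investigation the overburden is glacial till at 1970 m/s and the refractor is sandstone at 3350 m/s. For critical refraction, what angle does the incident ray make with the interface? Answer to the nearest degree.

Critical incidence: sin θ_c = V₁/V₂ = 1970/3350 = 0.5881.
θ_c = arcsin 0.5881 = 36.02°.
Measured from the interface: 90° − 36.02° = 53.98°.

54°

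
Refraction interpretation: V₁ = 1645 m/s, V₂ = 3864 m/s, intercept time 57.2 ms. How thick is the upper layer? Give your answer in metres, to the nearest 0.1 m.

52.0 m

θ_c = arcsin(1645/3864) = 25.20°; cos θ_c = 0.9049.
tᵢ = 2h cos θ_c/V₁ ⇒ h = tᵢ·V₁/(2 cos θ_c) = 0.0572·1645/(2·0.9049) = 51.99 m.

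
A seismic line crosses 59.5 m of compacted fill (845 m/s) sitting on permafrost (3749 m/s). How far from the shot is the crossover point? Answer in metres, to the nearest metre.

θ_c = arcsin(845/3749) = 13.03°, so cos θ_c = 0.9743 and tᵢ = 2h cos θ_c/V₁ = 0.1372 s.
At crossover x/V₁ = x/V₂ + tᵢ ⇒ x = tᵢ/(1/V₁ − 1/V₂) = 0.13720/(1.1834e-03 − 2.6674e-04) = 149.67 m.

150 m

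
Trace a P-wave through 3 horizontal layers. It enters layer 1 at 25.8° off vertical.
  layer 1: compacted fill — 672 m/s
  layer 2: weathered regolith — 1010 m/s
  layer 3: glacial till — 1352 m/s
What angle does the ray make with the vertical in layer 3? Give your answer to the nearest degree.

61°

Snell's law across each interface conserves sin θ / V, so sin θ_3 = V_3·sin θ₁/V₁.
sin θ_3 = 1352 × sin 25.8° / 672 = 0.8756.
θ_3 = arcsin 0.8756 = 61.12°.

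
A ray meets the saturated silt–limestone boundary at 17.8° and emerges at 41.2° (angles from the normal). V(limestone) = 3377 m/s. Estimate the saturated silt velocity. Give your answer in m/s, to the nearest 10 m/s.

1570 m/s

Snell's law: sin 17.8°/V₁ = sin 41.2°/V₂.
V₁ = V₂·sin 17.8°/sin 41.2° = 3377 × 0.4641 = 1567.25 m/s.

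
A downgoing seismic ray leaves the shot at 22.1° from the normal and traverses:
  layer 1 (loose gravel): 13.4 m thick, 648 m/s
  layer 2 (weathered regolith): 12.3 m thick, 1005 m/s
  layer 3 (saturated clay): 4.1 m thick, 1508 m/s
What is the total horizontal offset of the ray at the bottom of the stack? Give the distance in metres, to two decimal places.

Apply Snell's law at each interface; in layer i the horizontal offset is hᵢ·tan θᵢ.
Layer 1: θ = 22.10°; offset = 13.4·tan 22.10° = 5.4412 m.
Layer 2: sin θ = 1005·sin 22.1°/648 = 0.5835, θ = 35.70°; offset = 12.3·tan 35.70° = 8.8374 m.
Layer 3: sin θ = 1508·sin 22.1°/648 = 0.8755, θ = 61.11°; offset = 4.1·tan 61.11° = 7.4297 m.
Total horizontal offset = 21.7083 m.

21.71 m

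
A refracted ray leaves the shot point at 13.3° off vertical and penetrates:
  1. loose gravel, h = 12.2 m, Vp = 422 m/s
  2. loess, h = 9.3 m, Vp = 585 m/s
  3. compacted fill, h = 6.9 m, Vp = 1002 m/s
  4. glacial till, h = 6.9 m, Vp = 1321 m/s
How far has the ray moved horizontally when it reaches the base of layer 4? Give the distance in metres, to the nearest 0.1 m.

p = sin θ₁/V₁ = sin 13.3°/422 = 5.4514e-04 s/m is conserved through the stack.
Layer 1: θ = 13.30°; offset = 12.2·tan 13.30° = 2.884 m.
Layer 2: sin θ = p·585 = 0.3189 → θ = 18.60°; offset = 9.3·tan 18.60° = 3.129 m.
Layer 3: sin θ = p·1002 = 0.5462 → θ = 33.11°; offset = 6.9·tan 33.11° = 4.500 m.
Layer 4: sin θ = p·1321 = 0.7201 → θ = 46.07°; offset = 6.9·tan 46.07° = 7.161 m.
Σ offsets = 17.674 m.

17.7 m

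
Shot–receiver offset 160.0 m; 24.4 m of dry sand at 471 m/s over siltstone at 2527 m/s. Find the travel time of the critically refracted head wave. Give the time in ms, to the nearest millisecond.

θ_c = arcsin(V₁/V₂) = arcsin(471/2527) = 10.74°, cos θ_c = 0.9825.
Intercept time tᵢ = 2h cos θ_c / V₁ = 2·24.4·0.9825/471 = 0.10179 s.
t = x/V₂ + tᵢ = 160.0/2527 + 0.10179 = 0.16511 s.

165 ms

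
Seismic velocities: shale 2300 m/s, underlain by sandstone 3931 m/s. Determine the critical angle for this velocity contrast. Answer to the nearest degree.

At critical incidence the refracted ray runs along the interface (θ₂ = 90°), so sin θ_c = V₁/V₂.
θ_c = arcsin(2300/3931) = arcsin 0.5851 = 35.81°.

36°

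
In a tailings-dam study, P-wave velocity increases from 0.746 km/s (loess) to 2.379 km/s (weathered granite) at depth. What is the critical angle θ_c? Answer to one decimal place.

At critical incidence the refracted ray runs along the interface (θ₂ = 90°), so sin θ_c = V₁/V₂.
θ_c = arcsin(0.746/2.379) = arcsin 0.3136 = 18.27°.

18.3°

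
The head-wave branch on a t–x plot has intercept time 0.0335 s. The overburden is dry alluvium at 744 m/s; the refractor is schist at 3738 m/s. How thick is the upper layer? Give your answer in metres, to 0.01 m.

12.72 m

h = tᵢ·V₁·V₂ / (2·√(V₂²−V₁²)).
√(V₂²−V₁²) = √(3738² − 744²) = 3663.2 m/s.
h = 0.0335 s × 744 × 3738 / (2 × 3663.2) = 12.72 m.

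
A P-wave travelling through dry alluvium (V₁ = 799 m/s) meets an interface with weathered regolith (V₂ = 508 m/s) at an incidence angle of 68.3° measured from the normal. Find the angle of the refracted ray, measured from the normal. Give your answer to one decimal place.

sin θ₁/V₁ = sin θ₂/V₂ ⇒ sin θ₂ = 508·sin 68.3°/799 = 508·0.9291/799 = 0.5907.
θ₂ = sin⁻¹(0.5907) = 36.21° (from vertical).

36.2°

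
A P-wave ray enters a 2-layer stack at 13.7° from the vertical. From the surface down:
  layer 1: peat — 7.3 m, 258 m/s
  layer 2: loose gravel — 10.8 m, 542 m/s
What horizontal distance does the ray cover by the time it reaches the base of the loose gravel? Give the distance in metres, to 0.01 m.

Ray parameter p = sin 13.7° / 258 m/s = 9.1798e-04 s/m.
Layer 1: θ = 13.70°; offset = 7.3·tan 13.70° = 1.7795 m.
Layer 2: sin θ = p·542 = 0.4975 → θ = 29.84°; offset = 10.8·tan 29.84° = 6.1946 m.
Σ offsets = 7.9742 m.

7.97 m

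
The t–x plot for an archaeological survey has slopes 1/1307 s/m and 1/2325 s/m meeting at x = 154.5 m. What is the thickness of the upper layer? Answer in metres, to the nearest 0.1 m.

h = (x_cross/2)·√((V₂−V₁)/(V₂+V₁)).
(V₂−V₁)/(V₂+V₁) = (2325−1307)/(2325+1307) = 0.2803; √ = 0.5294.
h = (154.5/2)·0.5294 = 40.90 m.

40.9 m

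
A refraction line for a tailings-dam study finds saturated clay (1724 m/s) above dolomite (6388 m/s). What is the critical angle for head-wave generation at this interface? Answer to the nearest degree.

16°

Critical incidence: sin θ_c = V₁/V₂ = 1724/6388 = 0.2699.
θ_c = arcsin 0.2699 = 15.66°.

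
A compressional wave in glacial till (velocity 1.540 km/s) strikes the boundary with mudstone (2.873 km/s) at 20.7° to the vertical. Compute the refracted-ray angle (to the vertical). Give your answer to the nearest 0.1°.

41.3°

Snell's law: sin θ₂ = (V₂/V₁)·sin θ₁ = (2.873/1.540)·sin 20.7° = 0.6594.
θ₂ = arcsin 0.6594 = 41.26° from the normal.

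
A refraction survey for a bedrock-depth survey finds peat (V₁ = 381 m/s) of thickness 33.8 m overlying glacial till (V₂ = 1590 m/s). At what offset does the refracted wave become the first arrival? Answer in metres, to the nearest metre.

86 m

θ_c = arcsin(381/1590) = 13.86°, so cos θ_c = 0.9709 and tᵢ = 2h cos θ_c/V₁ = 0.1723 s.
At crossover x/V₁ = x/V₂ + tᵢ ⇒ x = tᵢ/(1/V₁ − 1/V₂) = 0.17226/(2.6247e-03 − 6.2893e-04) = 86.31 m.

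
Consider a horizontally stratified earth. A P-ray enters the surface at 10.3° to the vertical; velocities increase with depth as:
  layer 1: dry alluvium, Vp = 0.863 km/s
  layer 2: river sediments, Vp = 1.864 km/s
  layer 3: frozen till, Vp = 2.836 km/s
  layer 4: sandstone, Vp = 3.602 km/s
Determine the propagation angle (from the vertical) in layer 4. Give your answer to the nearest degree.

48°

Snell's law across each interface conserves sin θ / V, so sin θ_4 = V_4·sin θ₁/V₁.
sin θ_4 = 3.602 × sin 10.3° / 0.863 = 0.7463.
θ_4 = 48.27° from the vertical.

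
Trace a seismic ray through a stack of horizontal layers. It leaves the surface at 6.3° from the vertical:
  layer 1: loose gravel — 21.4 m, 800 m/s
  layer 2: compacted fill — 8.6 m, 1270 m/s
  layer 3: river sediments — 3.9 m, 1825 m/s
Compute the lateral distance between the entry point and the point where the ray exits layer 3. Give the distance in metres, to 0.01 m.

Apply Snell's law at each interface; in layer i the horizontal offset is hᵢ·tan θᵢ.
Layer 1: θ = 6.30°; offset = 21.4·tan 6.30° = 2.3626 m.
Layer 2: sin θ = 1270·sin 6.3°/800 = 0.1742, θ = 10.03°; offset = 8.6·tan 10.03° = 1.5214 m.
Layer 3: sin θ = 1825·sin 6.3°/800 = 0.2503, θ = 14.50°; offset = 3.9·tan 14.50° = 1.0084 m.
Total horizontal offset = 4.8924 m.

4.89 m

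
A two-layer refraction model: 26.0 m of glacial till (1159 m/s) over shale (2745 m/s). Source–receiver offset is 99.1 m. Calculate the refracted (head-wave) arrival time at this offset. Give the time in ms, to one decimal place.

t = x/V₂ + 2h·√(V₂²−V₁²)/(V₁V₂).
√(V₂²−V₁²) = √(2745²−1159²) = 2488.3 m/s; delay term = 2·26.0·2488.3/(1159·2745) = 0.04067 s.
t = 99.1/2745 + 0.04067 = 0.07677 s.

76.8 ms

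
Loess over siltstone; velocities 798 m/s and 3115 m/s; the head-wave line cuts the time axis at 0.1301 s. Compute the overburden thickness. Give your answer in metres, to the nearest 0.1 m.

53.7 m

h = tᵢ·V₁·V₂ / (2·√(V₂²−V₁²)).
√(V₂²−V₁²) = √(3115² − 798²) = 3011.0 m/s.
h = 0.1301 s × 798 × 3115 / (2 × 3011.0) = 53.70 m.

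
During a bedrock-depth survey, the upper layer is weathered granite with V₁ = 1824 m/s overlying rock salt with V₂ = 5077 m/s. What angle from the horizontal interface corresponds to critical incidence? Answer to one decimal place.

68.9°

At critical incidence the refracted ray runs along the interface (θ₂ = 90°), so sin θ_c = V₁/V₂.
θ_c = arcsin(1824/5077) = arcsin 0.3593 = 21.06°.
Measured from the interface: 90° − 21.06° = 68.94°.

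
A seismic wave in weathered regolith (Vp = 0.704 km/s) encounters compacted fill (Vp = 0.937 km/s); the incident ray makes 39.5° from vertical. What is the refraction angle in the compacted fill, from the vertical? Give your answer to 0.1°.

Snell's law: sin θ₂ = (V₂/V₁)·sin θ₁ = (0.937/0.704)·sin 39.5° = 0.8466.
θ₂ = sin⁻¹(0.8466) = 57.84° (from vertical).

57.8°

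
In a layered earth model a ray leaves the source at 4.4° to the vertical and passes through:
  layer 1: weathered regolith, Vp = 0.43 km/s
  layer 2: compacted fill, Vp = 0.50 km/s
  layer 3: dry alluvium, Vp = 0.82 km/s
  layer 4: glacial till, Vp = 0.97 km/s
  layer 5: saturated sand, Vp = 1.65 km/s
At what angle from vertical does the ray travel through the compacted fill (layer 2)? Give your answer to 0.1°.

5.1°

Snell's law across each interface conserves sin θ / V, so sin θ_2 = V_2·sin θ₁/V₁.
sin θ_2 = 0.50 × sin 4.4° / 0.43 = 0.0892.
θ_2 = arcsin 0.0892 = 5.12°.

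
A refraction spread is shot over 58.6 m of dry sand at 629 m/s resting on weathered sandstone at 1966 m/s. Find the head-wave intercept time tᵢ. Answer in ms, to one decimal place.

176.5 ms

tᵢ = 2h·√(V₂²−V₁²)/(V₁V₂).
√(V₂²−V₁²) = √(1966²−629²) = 1862.7 m/s.
tᵢ = 2·58.6·1862.7/(629·1966) = 0.17653 s.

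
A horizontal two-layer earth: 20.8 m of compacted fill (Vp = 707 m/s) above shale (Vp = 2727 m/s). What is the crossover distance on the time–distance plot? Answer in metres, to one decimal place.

x_cross = 2h·√((V₂+V₁)/(V₂−V₁)).
(V₂+V₁)/(V₂−V₁) = (2727+707)/(2727−707) = 1.7000; √ = 1.3038.
x_cross = 2·20.8·1.3038 = 54.24 m.

54.2 m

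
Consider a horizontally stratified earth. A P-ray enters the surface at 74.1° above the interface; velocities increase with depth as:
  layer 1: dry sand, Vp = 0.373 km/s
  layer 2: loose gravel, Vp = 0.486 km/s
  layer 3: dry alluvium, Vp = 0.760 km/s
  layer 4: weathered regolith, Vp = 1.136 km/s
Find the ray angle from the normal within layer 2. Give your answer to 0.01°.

20.91°

From the normal: θ₁ = 90° − 74.1° = 15.9°.
Ray parameter p = sin 15.9° / 0.373 = 7.3448e-01 s/km.
sin θ_2 = p·V_2 = 7.3448e-01 × 0.486 = 0.3570.
θ_2 = 20.91° from the vertical.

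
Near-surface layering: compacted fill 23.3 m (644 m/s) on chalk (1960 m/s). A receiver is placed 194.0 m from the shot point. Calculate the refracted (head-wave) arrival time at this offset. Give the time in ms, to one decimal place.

t = x/V₂ + 2h·√(V₂²−V₁²)/(V₁V₂).
√(V₂²−V₁²) = √(1960²−644²) = 1851.2 m/s; delay term = 2·23.3·1851.2/(644·1960) = 0.06834 s.
t = 194.0/1960 + 0.06834 = 0.16732 s.

167.3 ms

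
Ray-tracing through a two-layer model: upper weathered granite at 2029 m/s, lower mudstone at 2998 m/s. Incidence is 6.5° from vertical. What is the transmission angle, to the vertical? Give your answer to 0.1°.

sin θ₁/V₁ = sin θ₂/V₂ ⇒ sin θ₂ = 2998·sin 6.5°/2029 = 2998·0.1132/2029 = 0.1673.
θ₂ = arcsin 0.1673 = 9.63° from the normal.

9.6°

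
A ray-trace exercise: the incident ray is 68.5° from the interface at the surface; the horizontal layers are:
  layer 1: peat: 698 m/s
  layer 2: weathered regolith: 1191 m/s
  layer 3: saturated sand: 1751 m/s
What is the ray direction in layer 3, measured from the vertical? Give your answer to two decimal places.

66.84°

From the normal: θ₁ = 90° − 68.5° = 21.5°.
Ray parameter p = sin 21.5° / 698 = 5.2507e-04 s/m.
sin θ_3 = p·V_3 = 5.2507e-04 × 1751 = 0.9194.
θ_3 = arcsin 0.9194 = 66.84°.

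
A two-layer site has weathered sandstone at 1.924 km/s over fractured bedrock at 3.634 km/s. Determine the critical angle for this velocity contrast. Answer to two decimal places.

31.97°

Critical incidence: sin θ_c = V₁/V₂ = 1.924/3.634 = 0.5294.
θ_c = arcsin 0.5294 = 31.97°.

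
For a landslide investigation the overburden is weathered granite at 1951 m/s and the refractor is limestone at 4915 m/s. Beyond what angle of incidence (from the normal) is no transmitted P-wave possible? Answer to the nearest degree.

At critical incidence the refracted ray runs along the interface (θ₂ = 90°), so sin θ_c = V₁/V₂.
θ_c = arcsin(1951/4915) = arcsin 0.3969 = 23.39°.

23°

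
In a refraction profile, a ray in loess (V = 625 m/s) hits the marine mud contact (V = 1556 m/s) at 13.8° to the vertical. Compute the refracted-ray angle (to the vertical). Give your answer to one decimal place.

36.4°

Snell's law: sin θ₂ = (V₂/V₁)·sin θ₁ = (1556/625)·sin 13.8° = 0.5939.
θ₂ = arcsin 0.5939 = 36.43° from the normal.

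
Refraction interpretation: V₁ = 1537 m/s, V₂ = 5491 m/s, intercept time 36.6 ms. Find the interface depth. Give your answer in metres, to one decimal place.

29.3 m

h = tᵢ·V₁·V₂ / (2·√(V₂²−V₁²)).
√(V₂²−V₁²) = √(5491² − 1537²) = 5271.5 m/s.
h = 0.0366 s × 1537 × 5491 / (2 × 5271.5) = 29.30 m.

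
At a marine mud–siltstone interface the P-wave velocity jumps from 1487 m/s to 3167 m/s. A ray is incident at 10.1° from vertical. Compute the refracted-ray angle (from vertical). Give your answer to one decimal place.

Snell's law: sin θ₂ = (V₂/V₁)·sin θ₁ = (3167/1487)·sin 10.1° = 0.3735.
θ₂ = arcsin 0.3735 = 21.93° from the normal.

21.9°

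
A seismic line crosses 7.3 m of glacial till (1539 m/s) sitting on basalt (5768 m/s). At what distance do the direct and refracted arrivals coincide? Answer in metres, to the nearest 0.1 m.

θ_c = arcsin(1539/5768) = 15.47°, so cos θ_c = 0.9637 and tᵢ = 2h cos θ_c/V₁ = 0.0091 s.
At crossover x/V₁ = x/V₂ + tᵢ ⇒ x = tᵢ/(1/V₁ − 1/V₂) = 0.00914/(6.4977e-04 − 1.7337e-04) = 19.19 m.

19.2 m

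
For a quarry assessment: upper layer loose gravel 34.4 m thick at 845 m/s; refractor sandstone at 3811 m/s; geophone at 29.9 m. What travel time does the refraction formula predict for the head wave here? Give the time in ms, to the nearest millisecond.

87 ms

θ_c = arcsin(V₁/V₂) = arcsin(845/3811) = 12.81°, cos θ_c = 0.9751.
Intercept time tᵢ = 2h cos θ_c / V₁ = 2·34.4·0.9751/845 = 0.07939 s.
t = x/V₂ + tᵢ = 29.9/3811 + 0.07939 = 0.08724 s.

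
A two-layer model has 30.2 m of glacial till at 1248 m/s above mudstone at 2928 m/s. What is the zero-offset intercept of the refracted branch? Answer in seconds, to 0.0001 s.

0.0438 s

θ_c = arcsin(V₁/V₂) = arcsin(1248/2928) = 25.23°; cos θ_c = 0.9046.
tᵢ = 2h·cos θ_c / V₁ = 2·30.2·0.9046 / 1248 = 0.04378 s.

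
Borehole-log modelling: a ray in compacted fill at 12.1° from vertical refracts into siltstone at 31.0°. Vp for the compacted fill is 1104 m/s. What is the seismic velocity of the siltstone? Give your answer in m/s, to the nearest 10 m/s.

2710 m/s

sin 12.1° = 0.2096; sin 31.0° = 0.5150.
V₂ = V₁·(sin θ₂/sin θ₁) = 1104·(0.5150/0.2096) = 2712.56 m/s.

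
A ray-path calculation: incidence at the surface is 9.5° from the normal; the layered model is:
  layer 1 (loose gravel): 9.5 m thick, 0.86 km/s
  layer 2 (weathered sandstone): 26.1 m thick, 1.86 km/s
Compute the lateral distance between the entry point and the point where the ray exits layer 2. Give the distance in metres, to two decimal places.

11.56 m

Apply Snell's law at each interface; in layer i the horizontal offset is hᵢ·tan θᵢ.
Layer 1: θ = 9.50°; offset = 9.5·tan 9.50° = 1.5898 m.
Layer 2: sin θ = 1.86·sin 9.5°/0.86 = 0.3570, θ = 20.91°; offset = 26.1·tan 20.91° = 9.9738 m.
Summing the layer offsets gives 11.5636 m.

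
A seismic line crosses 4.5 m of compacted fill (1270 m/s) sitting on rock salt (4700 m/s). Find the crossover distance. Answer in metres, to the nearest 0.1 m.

11.9 m

x_cross = 2h·√((V₂+V₁)/(V₂−V₁)).
(V₂+V₁)/(V₂−V₁) = (4700+1270)/(4700−1270) = 1.7405; √ = 1.3193.
x_cross = 2·4.5·1.3193 = 11.87 m.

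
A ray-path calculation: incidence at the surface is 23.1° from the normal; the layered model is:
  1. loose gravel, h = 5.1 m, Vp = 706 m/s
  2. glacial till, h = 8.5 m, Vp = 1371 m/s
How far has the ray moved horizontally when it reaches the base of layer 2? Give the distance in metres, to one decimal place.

Ray parameter p = sin 23.1° / 706 m/s = 5.5572e-04 s/m.
Layer 1: θ = 23.10°; offset = 5.1·tan 23.10° = 2.175 m.
Layer 2: sin θ = p·1371 = 0.7619 → θ = 49.63°; offset = 8.5·tan 49.63° = 9.998 m.
Σ offsets = 12.174 m.

12.2 m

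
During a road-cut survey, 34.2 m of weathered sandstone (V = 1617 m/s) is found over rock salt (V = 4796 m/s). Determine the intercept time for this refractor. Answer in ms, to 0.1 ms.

39.8 ms

θ_c = arcsin(V₁/V₂) = arcsin(1617/4796) = 19.70°; cos θ_c = 0.9414.
tᵢ = 2h·cos θ_c / V₁ = 2·34.2·0.9414 / 1617 = 0.03982 s.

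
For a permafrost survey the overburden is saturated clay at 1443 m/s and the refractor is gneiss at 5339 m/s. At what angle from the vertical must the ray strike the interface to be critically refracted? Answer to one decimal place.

At critical incidence the refracted ray runs along the interface (θ₂ = 90°), so sin θ_c = V₁/V₂.
θ_c = arcsin(1443/5339) = arcsin 0.2703 = 15.68°.

15.7°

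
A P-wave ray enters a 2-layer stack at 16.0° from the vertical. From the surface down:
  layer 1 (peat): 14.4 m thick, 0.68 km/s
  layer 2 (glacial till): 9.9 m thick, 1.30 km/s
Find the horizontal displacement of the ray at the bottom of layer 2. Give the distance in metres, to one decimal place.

10.3 m

Apply Snell's law at each interface; in layer i the horizontal offset is hᵢ·tan θᵢ.
Layer 1: θ = 16.00°; offset = 14.4·tan 16.00° = 4.129 m.
Layer 2: sin θ = 1.30·sin 16.0°/0.68 = 0.5270, θ = 31.80°; offset = 9.9·tan 31.80° = 6.138 m.
Summing the layer offsets gives 10.267 m.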